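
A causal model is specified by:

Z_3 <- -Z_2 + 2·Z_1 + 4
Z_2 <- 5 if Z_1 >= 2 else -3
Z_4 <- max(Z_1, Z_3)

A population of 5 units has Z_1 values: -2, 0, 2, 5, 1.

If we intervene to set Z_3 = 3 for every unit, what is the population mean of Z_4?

3.4

Every unit gets Z_3=3 under the intervention. Z_4 values become 3, 3, 3, 5, 3; E[Z_4|do(Z_3=3)] = 3.4.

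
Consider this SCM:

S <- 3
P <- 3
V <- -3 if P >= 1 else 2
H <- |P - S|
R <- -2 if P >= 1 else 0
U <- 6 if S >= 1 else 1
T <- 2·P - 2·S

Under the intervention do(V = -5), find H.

The intervention breaks the incoming arrows to V: V <- -3 if P >= 1 else 2 no longer applies, and V = -5.
H is not downstream of the intervention, so its value is determined by the original equations.
H = |P - S|  [with P=3, S=3]  = 0

0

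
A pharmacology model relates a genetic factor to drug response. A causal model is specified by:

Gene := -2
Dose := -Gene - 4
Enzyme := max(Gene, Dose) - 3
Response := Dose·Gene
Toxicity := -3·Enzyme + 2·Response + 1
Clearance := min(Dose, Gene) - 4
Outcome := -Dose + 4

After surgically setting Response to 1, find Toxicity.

18

Intervening sets Response = 1 and removes its equation (Response := Dose·Gene).
Dose = -Gene - 4  [with Gene=-2]  = -2
Enzyme = max(Gene, Dose) - 3  [with Gene=-2, Dose=-2]  = -5
Toxicity = -3·Enzyme + 2·Response + 1  [with Enzyme=-5, Response=1]  = 18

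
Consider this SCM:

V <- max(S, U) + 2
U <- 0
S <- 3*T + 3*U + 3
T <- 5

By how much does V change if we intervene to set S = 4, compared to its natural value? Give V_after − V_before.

The intervention breaks the incoming arrows to S: S <- 3*T + 3*U + 3 no longer applies, and S = 4.
V = max(S, U) + 2  [with S=4, U=0]  = 6
Without intervention: S = 3*T + 3*U + 3  [with T=5, U=0]  = 18; V = max(S, U) + 2  [with S=18, U=0]  = 20.
Change = 6 − 20 = -14.

-14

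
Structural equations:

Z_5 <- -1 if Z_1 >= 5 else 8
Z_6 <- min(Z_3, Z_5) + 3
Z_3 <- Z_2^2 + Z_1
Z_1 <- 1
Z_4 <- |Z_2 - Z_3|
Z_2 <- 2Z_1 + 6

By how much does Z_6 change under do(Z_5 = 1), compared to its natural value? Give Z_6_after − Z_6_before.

The intervention breaks the incoming arrows to Z_5: Z_5 <- -1 if Z_1 >= 5 else 8 no longer applies, and Z_5 = 1.
Z_2 = 2Z_1 + 6  [with Z_1=1]  = 8
Z_3 = Z_2^2 + Z_1  [with Z_2=8, Z_1=1]  = 65
Z_6 = min(Z_3, Z_5) + 3  [with Z_3=65, Z_5=1]  = 4
Without intervention: Z_2 = 2Z_1 + 6  [with Z_1=1]  = 8; Z_3 = Z_2^2 + Z_1  [with Z_2=8, Z_1=1]  = 65; Z_5 = -1 if Z_1 >= 5 else 8  [with Z_1=1]  = 8; Z_6 = min(Z_3, Z_5) + 3  [with Z_3=65, Z_5=8]  = 11.
Change = 4 − 11 = -7.

-7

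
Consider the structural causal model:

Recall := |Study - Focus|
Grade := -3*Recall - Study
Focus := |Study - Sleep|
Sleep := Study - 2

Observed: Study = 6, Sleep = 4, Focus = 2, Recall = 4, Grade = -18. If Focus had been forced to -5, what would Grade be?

-39

do(Focus=-5) replaces the equation Focus := |Study - Sleep| with the constant Focus = -5.
Recall = |Study - Focus|  [with Study=6, Focus=-5]  = 11
Grade = -3*Recall - Study  [with Recall=11, Study=6]  = -39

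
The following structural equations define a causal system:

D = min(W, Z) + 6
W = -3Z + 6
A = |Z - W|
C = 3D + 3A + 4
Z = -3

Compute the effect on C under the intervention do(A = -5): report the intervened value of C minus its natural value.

-69

do(A=-5) replaces the equation A = |Z - W| with the constant A = -5.
W = -3Z + 6  [with Z=-3]  = 15
D = min(W, Z) + 6  [with W=15, Z=-3]  = 3
C = 3D + 3A + 4  [with D=3, A=-5]  = -2
Without intervention: W = -3Z + 6  [with Z=-3]  = 15; A = |Z - W|  [with Z=-3, W=15]  = 18; D = min(W, Z) + 6  [with W=15, Z=-3]  = 3; C = 3D + 3A + 4  [with D=3, A=18]  = 67.
Change = -2 − 67 = -69.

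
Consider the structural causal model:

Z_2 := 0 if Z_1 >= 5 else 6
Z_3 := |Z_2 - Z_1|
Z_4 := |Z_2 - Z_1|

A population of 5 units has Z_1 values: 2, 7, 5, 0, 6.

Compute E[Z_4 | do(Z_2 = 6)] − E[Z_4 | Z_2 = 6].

-2.6

Every unit gets Z_2=6 under the intervention. Z_4 values become 4, 1, 1, 6, 0; E[Z_4|do(Z_2=6)] = 2.4.
Conditioning on Z_2=6 selects the 2 unit(s) with Z_1 ∈ {2, 0}. Their Z_4 values: 4, 6. Mean = 5.
Difference = 2.4 − 5 = -2.6.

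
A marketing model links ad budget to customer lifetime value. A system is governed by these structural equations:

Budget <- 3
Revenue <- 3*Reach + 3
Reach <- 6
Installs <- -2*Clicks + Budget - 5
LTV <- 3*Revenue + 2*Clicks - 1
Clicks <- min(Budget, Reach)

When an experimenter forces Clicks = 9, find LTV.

80

The intervention breaks the incoming arrows to Clicks: Clicks <- min(Budget, Reach) no longer applies, and Clicks = 9.
Revenue = 3*Reach + 3  [with Reach=6]  = 21
LTV = 3*Revenue + 2*Clicks - 1  [with Revenue=21, Clicks=9]  = 80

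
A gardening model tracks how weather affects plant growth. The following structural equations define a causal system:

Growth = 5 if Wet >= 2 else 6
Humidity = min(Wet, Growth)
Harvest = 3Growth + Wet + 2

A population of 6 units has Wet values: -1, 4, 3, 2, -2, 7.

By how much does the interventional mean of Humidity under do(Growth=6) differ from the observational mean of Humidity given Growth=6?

3.5

The intervention sets Growth=6 in all 6 units regardless of Wet. Recomputing Humidity per unit gives -1, 4, 3, 2, -2, 6; average 2.
E[Humidity|Growth=6] averages over only the 2 units with Growth=6 (Wet = -1, -2): Humidity = -1, -2, mean -1.5.
Difference = 2 − (-1.5) = 3.5.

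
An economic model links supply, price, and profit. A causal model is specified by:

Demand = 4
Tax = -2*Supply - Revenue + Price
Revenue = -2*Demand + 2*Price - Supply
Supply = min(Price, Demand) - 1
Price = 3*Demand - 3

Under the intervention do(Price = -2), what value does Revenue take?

Under do(Price=-2), the mechanism Price = 3*Demand - 3 is discarded; Price is fixed at -2.
Supply = min(Price, Demand) - 1  [with Price=-2, Demand=4]  = -3
Revenue = -2*Demand + 2*Price - Supply  [with Demand=4, Price=-2, Supply=-3]  = -9

-9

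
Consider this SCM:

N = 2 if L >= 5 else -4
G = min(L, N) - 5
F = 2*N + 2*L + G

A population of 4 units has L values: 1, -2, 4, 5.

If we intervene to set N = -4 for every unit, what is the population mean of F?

The intervention sets N=-4 in all 4 units regardless of L. Recomputing F per unit gives -15, -21, -9, -7; average -13.

-13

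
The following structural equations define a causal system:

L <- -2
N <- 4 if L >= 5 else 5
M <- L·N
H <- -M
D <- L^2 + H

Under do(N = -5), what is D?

-6

do(N=-5) replaces the equation N <- 4 if L >= 5 else 5 with the constant N = -5.
M = L·N  [with L=-2, N=-5]  = 10
H = -M  [with M=10]  = -10
D = L^2 + H  [with L=-2, H=-10]  = -6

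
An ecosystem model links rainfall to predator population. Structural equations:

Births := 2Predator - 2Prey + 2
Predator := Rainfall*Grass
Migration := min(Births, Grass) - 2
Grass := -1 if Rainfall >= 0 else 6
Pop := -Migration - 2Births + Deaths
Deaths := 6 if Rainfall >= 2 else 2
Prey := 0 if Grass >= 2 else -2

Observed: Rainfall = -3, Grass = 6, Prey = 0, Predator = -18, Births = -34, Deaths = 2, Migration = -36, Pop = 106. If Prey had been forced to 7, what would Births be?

do(Prey=7) replaces the equation Prey := 0 if Grass >= 2 else -2 with the constant Prey = 7.
Grass = -1 if Rainfall >= 0 else 6  [with Rainfall=-3]  = 6
Predator = Rainfall*Grass  [with Rainfall=-3, Grass=6]  = -18
Births = 2Predator - 2Prey + 2  [with Predator=-18, Prey=7]  = -48

-48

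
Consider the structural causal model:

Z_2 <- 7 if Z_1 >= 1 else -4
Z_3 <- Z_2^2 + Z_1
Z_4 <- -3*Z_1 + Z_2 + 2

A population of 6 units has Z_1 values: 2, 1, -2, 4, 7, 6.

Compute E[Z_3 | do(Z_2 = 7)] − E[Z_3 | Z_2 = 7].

do(Z_2=7) breaks Z_2's dependence on Z_1. With Z_2=7 fixed, Z_3 across the units is 51, 50, 47, 53, 56, 55, mean 52.
Conditioning on Z_2=7 selects the 5 unit(s) with Z_1 ∈ {2, 1, 4, 7, 6}. Their Z_3 values: 51, 50, 53, 56, 55. Mean = 53.
Difference = 52 − 53 = -1.

-1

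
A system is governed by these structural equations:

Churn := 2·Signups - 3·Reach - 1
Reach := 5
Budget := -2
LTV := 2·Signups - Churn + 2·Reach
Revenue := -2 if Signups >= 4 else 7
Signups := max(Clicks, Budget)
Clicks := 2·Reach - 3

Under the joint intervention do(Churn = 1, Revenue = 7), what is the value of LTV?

23

Under do(Churn = 1, Revenue = 7), each intervened variable's structural equation is replaced by its fixed value.
Clicks = 2·Reach - 3  [with Reach=5]  = 7
Signups = max(Clicks, Budget)  [with Clicks=7, Budget=-2]  = 7
LTV = 2·Signups - Churn + 2·Reach  [with Signups=7, Churn=1, Reach=5]  = 23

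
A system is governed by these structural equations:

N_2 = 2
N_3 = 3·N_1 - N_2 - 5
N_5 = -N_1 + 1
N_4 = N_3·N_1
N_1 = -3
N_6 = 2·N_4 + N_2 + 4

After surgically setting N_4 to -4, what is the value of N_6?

-2

Under do(N_4=-4), the mechanism N_4 = N_3·N_1 is discarded; N_4 is fixed at -4.
N_6 = 2·N_4 + N_2 + 4  [with N_4=-4, N_2=2]  = -2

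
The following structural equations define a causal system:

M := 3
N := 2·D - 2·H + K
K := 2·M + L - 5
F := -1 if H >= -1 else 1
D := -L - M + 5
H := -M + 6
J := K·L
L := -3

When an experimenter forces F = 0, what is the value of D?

5

do(F=0) replaces the equation F := -1 if H >= -1 else 1 with the constant F = 0.
D is not downstream of the intervention, so its value is determined by the original equations.
D = -L - M + 5  [with L=-3, M=3]  = 5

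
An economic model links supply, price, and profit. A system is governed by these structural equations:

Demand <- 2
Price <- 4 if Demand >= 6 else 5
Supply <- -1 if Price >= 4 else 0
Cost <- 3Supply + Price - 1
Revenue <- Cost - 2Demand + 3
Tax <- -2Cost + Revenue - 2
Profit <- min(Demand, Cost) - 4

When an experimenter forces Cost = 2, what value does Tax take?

-5

Under do(Cost=2), the mechanism Cost <- 3Supply + Price - 1 is discarded; Cost is fixed at 2.
Revenue = Cost - 2Demand + 3  [with Cost=2, Demand=2]  = 1
Tax = -2Cost + Revenue - 2  [with Cost=2, Revenue=1]  = -5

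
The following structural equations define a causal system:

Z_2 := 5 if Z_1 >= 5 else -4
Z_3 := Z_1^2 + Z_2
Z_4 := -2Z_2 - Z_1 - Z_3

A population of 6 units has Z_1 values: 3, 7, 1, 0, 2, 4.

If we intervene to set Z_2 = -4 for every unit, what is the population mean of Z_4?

do(Z_2=-4) breaks Z_2's dependence on Z_1. With Z_2=-4 fixed, Z_4 across the units is 0, -44, 10, 12, 6, -8, mean -4.

-4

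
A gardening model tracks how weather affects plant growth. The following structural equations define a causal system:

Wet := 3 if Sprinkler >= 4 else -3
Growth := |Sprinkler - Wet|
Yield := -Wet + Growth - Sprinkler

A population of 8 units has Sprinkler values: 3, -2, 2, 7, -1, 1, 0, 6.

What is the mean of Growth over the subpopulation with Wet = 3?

3.5

E[Growth|Wet=3] averages over only the 2 units with Wet=3 (Sprinkler = 7, 6): Growth = 4, 3, mean 3.5.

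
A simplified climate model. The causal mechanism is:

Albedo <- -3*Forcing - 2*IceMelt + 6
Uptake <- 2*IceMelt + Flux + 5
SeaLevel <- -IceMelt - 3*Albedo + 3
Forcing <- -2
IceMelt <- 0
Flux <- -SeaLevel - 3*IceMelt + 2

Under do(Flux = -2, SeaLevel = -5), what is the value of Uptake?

Setting Flux = -2, SeaLevel = -5 by intervention discards those variables' equations.
Uptake = 2*IceMelt + Flux + 5  [with IceMelt=0, Flux=-2]  = 3

3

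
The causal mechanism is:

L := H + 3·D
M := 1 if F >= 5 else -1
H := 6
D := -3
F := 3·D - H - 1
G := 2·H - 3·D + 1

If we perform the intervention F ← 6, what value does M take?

The intervention breaks the incoming arrows to F: F := 3·D - H - 1 no longer applies, and F = 6.
M = 1 if F >= 5 else -1  [with F=6]  = 1

1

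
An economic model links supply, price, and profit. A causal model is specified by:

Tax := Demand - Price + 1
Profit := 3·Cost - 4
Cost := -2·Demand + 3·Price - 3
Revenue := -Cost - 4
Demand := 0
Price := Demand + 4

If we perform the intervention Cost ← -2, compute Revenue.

The intervention breaks the incoming arrows to Cost: Cost := -2·Demand + 3·Price - 3 no longer applies, and Cost = -2.
Revenue = -Cost - 4  [with Cost=-2]  = -2

-2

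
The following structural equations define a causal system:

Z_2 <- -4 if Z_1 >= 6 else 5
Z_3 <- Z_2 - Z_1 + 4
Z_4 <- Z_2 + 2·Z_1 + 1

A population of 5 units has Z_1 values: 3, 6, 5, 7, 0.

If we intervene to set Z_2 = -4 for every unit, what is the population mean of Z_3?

-4.2

Under do(Z_2=-4), Z_2's equation is replaced by Z_2=-4 for every unit. Per-unit Z_3: -3, -6, -5, -7, 0. Mean = -4.2.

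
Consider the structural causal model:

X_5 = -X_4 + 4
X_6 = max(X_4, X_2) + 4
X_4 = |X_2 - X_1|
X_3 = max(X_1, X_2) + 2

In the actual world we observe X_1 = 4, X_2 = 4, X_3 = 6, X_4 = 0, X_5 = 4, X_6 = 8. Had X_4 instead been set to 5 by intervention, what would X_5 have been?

Intervening sets X_4 = 5 and removes its equation (X_4 = |X_2 - X_1|).
X_5 = -X_4 + 4  [with X_4=5]  = -1

-1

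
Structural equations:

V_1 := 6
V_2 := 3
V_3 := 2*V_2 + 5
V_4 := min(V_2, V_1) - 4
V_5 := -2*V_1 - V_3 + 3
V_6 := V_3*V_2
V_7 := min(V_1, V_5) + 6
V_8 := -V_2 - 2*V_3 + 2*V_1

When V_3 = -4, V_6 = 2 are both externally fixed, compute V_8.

Setting V_3 = -4, V_6 = 2 by intervention discards those variables' equations.
V_8 = -V_2 - 2*V_3 + 2*V_1  [with V_2=3, V_3=-4, V_1=6]  = 17

17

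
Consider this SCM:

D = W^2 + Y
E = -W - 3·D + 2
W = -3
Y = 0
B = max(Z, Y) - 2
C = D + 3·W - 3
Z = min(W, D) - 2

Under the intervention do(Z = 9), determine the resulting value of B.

7

Under do(Z=9), the mechanism Z = min(W, D) - 2 is discarded; Z is fixed at 9.
B = max(Z, Y) - 2  [with Z=9, Y=0]  = 7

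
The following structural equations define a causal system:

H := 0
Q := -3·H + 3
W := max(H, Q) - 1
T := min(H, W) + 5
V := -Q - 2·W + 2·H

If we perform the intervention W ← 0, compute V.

-3

do(W=0) replaces the equation W := max(H, Q) - 1 with the constant W = 0.
Q = -3·H + 3  [with H=0]  = 3
V = -Q - 2·W + 2·H  [with Q=3, W=0, H=0]  = -3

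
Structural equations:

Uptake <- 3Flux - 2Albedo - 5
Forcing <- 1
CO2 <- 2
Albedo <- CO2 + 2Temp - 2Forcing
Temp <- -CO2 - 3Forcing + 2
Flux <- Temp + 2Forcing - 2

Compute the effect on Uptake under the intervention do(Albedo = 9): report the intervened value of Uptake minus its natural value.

Under do(Albedo=9), the mechanism Albedo <- CO2 + 2Temp - 2Forcing is discarded; Albedo is fixed at 9.
Temp = -CO2 - 3Forcing + 2  [with CO2=2, Forcing=1]  = -3
Flux = Temp + 2Forcing - 2  [with Temp=-3, Forcing=1]  = -3
Uptake = 3Flux - 2Albedo - 5  [with Flux=-3, Albedo=9]  = -32
Without intervention: Temp = -CO2 - 3Forcing + 2  [with CO2=2, Forcing=1]  = -3; Albedo = CO2 + 2Temp - 2Forcing  [with CO2=2, Temp=-3, Forcing=1]  = -6; Flux = Temp + 2Forcing - 2  [with Temp=-3, Forcing=1]  = -3; Uptake = 3Flux - 2Albedo - 5  [with Flux=-3, Albedo=-6]  = -2.
Change = -32 − (-2) = -30.

-30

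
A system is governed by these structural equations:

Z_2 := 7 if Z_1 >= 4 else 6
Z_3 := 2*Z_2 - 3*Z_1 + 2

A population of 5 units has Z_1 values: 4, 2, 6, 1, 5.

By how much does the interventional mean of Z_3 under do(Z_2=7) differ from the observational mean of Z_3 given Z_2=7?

4.2

do(Z_2=7) breaks Z_2's dependence on Z_1. With Z_2=7 fixed, Z_3 across the units is 4, 10, -2, 13, 1, mean 5.2.
Observing Z_2=7 restricts to units where Z_2's equation naturally yields 7: Z_1 ∈ {4, 6, 5}. In that subpopulation Z_3 = 4, -2, 1, mean 1.
Difference = 5.2 − 1 = 4.2.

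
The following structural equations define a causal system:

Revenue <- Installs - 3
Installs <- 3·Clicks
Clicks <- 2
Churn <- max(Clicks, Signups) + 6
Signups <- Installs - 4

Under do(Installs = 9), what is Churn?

Under do(Installs=9), the mechanism Installs <- 3·Clicks is discarded; Installs is fixed at 9.
Signups = Installs - 4  [with Installs=9]  = 5
Churn = max(Clicks, Signups) + 6  [with Clicks=2, Signups=5]  = 11

11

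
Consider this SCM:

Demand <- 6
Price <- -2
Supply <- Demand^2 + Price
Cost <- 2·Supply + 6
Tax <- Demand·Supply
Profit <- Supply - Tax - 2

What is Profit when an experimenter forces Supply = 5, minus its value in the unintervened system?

145

The intervention breaks the incoming arrows to Supply: Supply <- Demand^2 + Price no longer applies, and Supply = 5.
Tax = Demand·Supply  [with Demand=6, Supply=5]  = 30
Profit = Supply - Tax - 2  [with Supply=5, Tax=30]  = -27
Without intervention: Supply = Demand^2 + Price  [with Demand=6, Price=-2]  = 34; Tax = Demand·Supply  [with Demand=6, Supply=34]  = 204; Profit = Supply - Tax - 2  [with Supply=34, Tax=204]  = -172.
Change = -27 − (-172) = 145.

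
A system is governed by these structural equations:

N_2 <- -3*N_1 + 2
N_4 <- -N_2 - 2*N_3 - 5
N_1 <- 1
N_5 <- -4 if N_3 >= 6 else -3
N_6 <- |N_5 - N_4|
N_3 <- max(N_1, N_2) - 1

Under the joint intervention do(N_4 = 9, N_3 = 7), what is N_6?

The joint intervention fixes N_4 = 9, N_3 = 7, removing each variable's own equation.
N_5 = -4 if N_3 >= 6 else -3  [with N_3=7]  = -4
N_6 = |N_5 - N_4|  [with N_5=-4, N_4=9]  = 13

13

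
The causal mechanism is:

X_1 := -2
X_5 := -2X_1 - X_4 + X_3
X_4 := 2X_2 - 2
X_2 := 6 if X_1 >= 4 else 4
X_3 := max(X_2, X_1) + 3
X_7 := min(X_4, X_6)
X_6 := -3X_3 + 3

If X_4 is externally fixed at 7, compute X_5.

Intervening sets X_4 = 7 and removes its equation (X_4 := 2X_2 - 2).
X_2 = 6 if X_1 >= 4 else 4  [with X_1=-2]  = 4
X_3 = max(X_2, X_1) + 3  [with X_2=4, X_1=-2]  = 7
X_5 = -2X_1 - X_4 + X_3  [with X_1=-2, X_4=7, X_3=7]  = 4

4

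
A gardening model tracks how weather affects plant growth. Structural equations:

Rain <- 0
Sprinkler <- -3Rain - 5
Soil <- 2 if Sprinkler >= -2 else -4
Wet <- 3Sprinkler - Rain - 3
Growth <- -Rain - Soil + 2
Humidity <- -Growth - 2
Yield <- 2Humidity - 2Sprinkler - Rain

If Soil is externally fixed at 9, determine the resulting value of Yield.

The intervention breaks the incoming arrows to Soil: Soil <- 2 if Sprinkler >= -2 else -4 no longer applies, and Soil = 9.
Sprinkler = -3Rain - 5  [with Rain=0]  = -5
Growth = -Rain - Soil + 2  [with Rain=0, Soil=9]  = -7
Humidity = -Growth - 2  [with Growth=-7]  = 5
Yield = 2Humidity - 2Sprinkler - Rain  [with Humidity=5, Sprinkler=-5, Rain=0]  = 20

20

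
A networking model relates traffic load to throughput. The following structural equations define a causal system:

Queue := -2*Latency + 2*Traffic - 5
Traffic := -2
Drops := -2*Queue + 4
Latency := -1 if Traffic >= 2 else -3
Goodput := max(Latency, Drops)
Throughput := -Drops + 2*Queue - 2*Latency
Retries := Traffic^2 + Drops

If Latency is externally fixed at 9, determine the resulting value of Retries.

do(Latency=9) replaces the equation Latency := -1 if Traffic >= 2 else -3 with the constant Latency = 9.
Queue = -2*Latency + 2*Traffic - 5  [with Latency=9, Traffic=-2]  = -27
Drops = -2*Queue + 4  [with Queue=-27]  = 58
Retries = Traffic^2 + Drops  [with Traffic=-2, Drops=58]  = 62

62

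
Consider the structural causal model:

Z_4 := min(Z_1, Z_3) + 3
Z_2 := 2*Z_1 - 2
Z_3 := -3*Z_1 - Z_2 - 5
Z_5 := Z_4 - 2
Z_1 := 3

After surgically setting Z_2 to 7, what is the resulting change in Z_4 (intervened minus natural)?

-3

Under do(Z_2=7), the mechanism Z_2 := 2*Z_1 - 2 is discarded; Z_2 is fixed at 7.
Z_3 = -3*Z_1 - Z_2 - 5  [with Z_1=3, Z_2=7]  = -21
Z_4 = min(Z_1, Z_3) + 3  [with Z_1=3, Z_3=-21]  = -18
Without intervention: Z_2 = 2*Z_1 - 2  [with Z_1=3]  = 4; Z_3 = -3*Z_1 - Z_2 - 5  [with Z_1=3, Z_2=4]  = -18; Z_4 = min(Z_1, Z_3) + 3  [with Z_1=3, Z_3=-18]  = -15.
Change = -18 − (-15) = -3.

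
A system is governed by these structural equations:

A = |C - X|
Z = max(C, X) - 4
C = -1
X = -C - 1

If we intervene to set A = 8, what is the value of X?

The intervention breaks the incoming arrows to A: A = |C - X| no longer applies, and A = 8.
Since X is not a descendant of the intervened variable, it is unaffected.
X = -C - 1  [with C=-1]  = 0

0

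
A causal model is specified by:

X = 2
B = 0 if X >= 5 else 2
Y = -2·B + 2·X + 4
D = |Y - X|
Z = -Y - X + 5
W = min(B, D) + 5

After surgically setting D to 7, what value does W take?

7

Under do(D=7), the mechanism D = |Y - X| is discarded; D is fixed at 7.
B = 0 if X >= 5 else 2  [with X=2]  = 2
W = min(B, D) + 5  [with B=2, D=7]  = 7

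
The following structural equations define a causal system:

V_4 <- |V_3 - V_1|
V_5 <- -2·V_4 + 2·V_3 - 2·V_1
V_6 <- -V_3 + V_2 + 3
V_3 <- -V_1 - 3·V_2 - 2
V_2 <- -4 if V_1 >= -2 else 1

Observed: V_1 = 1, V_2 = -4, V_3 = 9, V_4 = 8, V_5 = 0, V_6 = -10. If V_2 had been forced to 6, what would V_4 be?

22

Under do(V_2=6), the mechanism V_2 <- -4 if V_1 >= -2 else 1 is discarded; V_2 is fixed at 6.
V_3 = -V_1 - 3·V_2 - 2  [with V_1=1, V_2=6]  = -21
V_4 = |V_3 - V_1|  [with V_3=-21, V_1=1]  = 22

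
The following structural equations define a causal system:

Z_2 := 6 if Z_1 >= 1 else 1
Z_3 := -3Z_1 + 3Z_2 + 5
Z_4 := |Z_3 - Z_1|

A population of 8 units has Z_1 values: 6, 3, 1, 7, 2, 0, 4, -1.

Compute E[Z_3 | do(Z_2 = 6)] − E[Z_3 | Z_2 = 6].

3.25

do(Z_2=6) breaks Z_2's dependence on Z_1. With Z_2=6 fixed, Z_3 across the units is 5, 14, 20, 2, 17, 23, 11, 26, mean 14.75.
Observing Z_2=6 restricts to units where Z_2's equation naturally yields 6: Z_1 ∈ {6, 3, 1, 7, 2, 4}. In that subpopulation Z_3 = 5, 14, 20, 2, 17, 11, mean 11.5.
Difference = 14.75 − 11.5 = 3.25.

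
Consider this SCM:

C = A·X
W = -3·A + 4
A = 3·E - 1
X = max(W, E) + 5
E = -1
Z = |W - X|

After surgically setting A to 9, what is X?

4

Under do(A=9), the mechanism A = 3·E - 1 is discarded; A is fixed at 9.
W = -3·A + 4  [with A=9]  = -23
X = max(W, E) + 5  [with W=-23, E=-1]  = 4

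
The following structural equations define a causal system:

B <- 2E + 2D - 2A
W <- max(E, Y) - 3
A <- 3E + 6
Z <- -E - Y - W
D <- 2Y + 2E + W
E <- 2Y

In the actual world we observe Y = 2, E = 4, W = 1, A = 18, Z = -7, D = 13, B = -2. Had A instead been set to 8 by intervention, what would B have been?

The intervention breaks the incoming arrows to A: A <- 3E + 6 no longer applies, and A = 8.
E = 2Y  [with Y=2]  = 4
W = max(E, Y) - 3  [with E=4, Y=2]  = 1
D = 2Y + 2E + W  [with Y=2, E=4, W=1]  = 13
B = 2E + 2D - 2A  [with E=4, D=13, A=8]  = 18

18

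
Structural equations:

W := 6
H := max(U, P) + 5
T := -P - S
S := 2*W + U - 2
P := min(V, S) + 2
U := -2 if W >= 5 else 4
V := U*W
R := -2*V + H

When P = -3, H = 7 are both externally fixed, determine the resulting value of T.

-5

Under do(P = -3, H = 7), each intervened variable's structural equation is replaced by its fixed value.
U = -2 if W >= 5 else 4  [with W=6]  = -2
S = 2*W + U - 2  [with W=6, U=-2]  = 8
T = -P - S  [with P=-3, S=8]  = -5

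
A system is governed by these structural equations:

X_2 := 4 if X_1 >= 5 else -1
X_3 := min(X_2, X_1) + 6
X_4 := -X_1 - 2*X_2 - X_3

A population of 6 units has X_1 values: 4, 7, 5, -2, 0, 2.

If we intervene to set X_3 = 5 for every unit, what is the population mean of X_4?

-9

The intervention sets X_3=5 in all 6 units regardless of X_1. Recomputing X_4 per unit gives -7, -20, -18, -1, -3, -5; average -9.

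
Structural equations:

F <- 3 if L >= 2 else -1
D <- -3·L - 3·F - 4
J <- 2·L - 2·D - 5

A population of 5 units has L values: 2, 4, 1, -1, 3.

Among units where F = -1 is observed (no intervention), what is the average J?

-3

Observing F=-1 restricts to units where F's equation naturally yields -1: L ∈ {1, -1}. In that subpopulation J = 5, -11, mean -3.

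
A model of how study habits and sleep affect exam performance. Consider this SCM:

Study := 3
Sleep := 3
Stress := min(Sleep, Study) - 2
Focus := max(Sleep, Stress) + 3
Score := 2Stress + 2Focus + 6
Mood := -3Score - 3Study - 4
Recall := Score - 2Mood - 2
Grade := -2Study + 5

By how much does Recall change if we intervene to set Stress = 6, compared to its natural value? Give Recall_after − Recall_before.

112

The intervention breaks the incoming arrows to Stress: Stress := min(Sleep, Study) - 2 no longer applies, and Stress = 6.
Focus = max(Sleep, Stress) + 3  [with Sleep=3, Stress=6]  = 9
Score = 2Stress + 2Focus + 6  [with Stress=6, Focus=9]  = 36
Mood = -3Score - 3Study - 4  [with Score=36, Study=3]  = -121
Recall = Score - 2Mood - 2  [with Score=36, Mood=-121]  = 276
Without intervention: Stress = min(Sleep, Study) - 2  [with Sleep=3, Study=3]  = 1; Focus = max(Sleep, Stress) + 3  [with Sleep=3, Stress=1]  = 6; Score = 2Stress + 2Focus + 6  [with Stress=1, Focus=6]  = 20; Mood = -3Score - 3Study - 4  [with Score=20, Study=3]  = -73; Recall = Score - 2Mood - 2  [with Score=20, Mood=-73]  = 164.
Change = 276 − 164 = 112.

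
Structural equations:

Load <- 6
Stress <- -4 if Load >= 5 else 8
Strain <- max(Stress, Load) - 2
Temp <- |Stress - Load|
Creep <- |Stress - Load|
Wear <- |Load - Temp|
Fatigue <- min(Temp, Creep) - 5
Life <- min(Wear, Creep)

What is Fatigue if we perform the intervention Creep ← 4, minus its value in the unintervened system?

Under do(Creep=4), the mechanism Creep <- |Stress - Load| is discarded; Creep is fixed at 4.
Stress = -4 if Load >= 5 else 8  [with Load=6]  = -4
Temp = |Stress - Load|  [with Stress=-4, Load=6]  = 10
Fatigue = min(Temp, Creep) - 5  [with Temp=10, Creep=4]  = -1
Without intervention: Stress = -4 if Load >= 5 else 8  [with Load=6]  = -4; Temp = |Stress - Load|  [with Stress=-4, Load=6]  = 10; Creep = |Stress - Load|  [with Stress=-4, Load=6]  = 10; Fatigue = min(Temp, Creep) - 5  [with Temp=10, Creep=10]  = 5.
Change = -1 − 5 = -6.

-6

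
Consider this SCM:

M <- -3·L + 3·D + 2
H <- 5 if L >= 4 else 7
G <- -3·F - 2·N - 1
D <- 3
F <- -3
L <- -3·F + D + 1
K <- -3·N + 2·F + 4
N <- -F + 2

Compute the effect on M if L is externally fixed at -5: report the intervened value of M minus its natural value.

54

The intervention breaks the incoming arrows to L: L <- -3·F + D + 1 no longer applies, and L = -5.
M = -3·L + 3·D + 2  [with L=-5, D=3]  = 26
Without intervention: L = -3·F + D + 1  [with F=-3, D=3]  = 13; M = -3·L + 3·D + 2  [with L=13, D=3]  = -28.
Change = 26 − (-28) = 54.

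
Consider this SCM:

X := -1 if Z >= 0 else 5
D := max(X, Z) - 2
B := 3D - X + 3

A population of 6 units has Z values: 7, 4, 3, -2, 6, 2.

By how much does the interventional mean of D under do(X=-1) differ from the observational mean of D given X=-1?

do(X=-1) breaks X's dependence on Z. With X=-1 fixed, D across the units is 5, 2, 1, -3, 4, 0, mean 1.5.
Observing X=-1 restricts to units where X's equation naturally yields -1: Z ∈ {7, 4, 3, 6, 2}. In that subpopulation D = 5, 2, 1, 4, 0, mean 2.4.
Difference = 1.5 − 2.4 = -0.9.

-0.9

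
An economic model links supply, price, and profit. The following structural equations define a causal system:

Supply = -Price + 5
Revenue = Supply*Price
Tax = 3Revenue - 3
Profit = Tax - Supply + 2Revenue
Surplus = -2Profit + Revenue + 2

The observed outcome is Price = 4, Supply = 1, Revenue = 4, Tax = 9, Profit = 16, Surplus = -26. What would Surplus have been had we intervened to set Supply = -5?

178

Under do(Supply=-5), the mechanism Supply = -Price + 5 is discarded; Supply is fixed at -5.
Revenue = Supply*Price  [with Supply=-5, Price=4]  = -20
Tax = 3Revenue - 3  [with Revenue=-20]  = -63
Profit = Tax - Supply + 2Revenue  [with Tax=-63, Supply=-5, Revenue=-20]  = -98
Surplus = -2Profit + Revenue + 2  [with Profit=-98, Revenue=-20]  = 178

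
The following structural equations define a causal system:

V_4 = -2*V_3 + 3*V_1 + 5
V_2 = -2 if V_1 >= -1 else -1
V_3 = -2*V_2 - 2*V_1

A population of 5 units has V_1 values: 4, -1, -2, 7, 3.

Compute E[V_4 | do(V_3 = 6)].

-0.4

The intervention sets V_3=6 in all 5 units regardless of V_1. Recomputing V_4 per unit gives 5, -10, -13, 14, 2; average -0.4.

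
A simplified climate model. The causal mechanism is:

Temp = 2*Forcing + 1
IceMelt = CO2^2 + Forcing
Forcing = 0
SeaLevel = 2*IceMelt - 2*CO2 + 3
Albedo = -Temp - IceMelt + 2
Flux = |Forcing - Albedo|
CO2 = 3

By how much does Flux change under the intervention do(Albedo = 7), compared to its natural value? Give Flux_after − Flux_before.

-1

Under do(Albedo=7), the mechanism Albedo = -Temp - IceMelt + 2 is discarded; Albedo is fixed at 7.
Flux = |Forcing - Albedo|  [with Forcing=0, Albedo=7]  = 7
Without intervention: Temp = 2*Forcing + 1  [with Forcing=0]  = 1; IceMelt = CO2^2 + Forcing  [with CO2=3, Forcing=0]  = 9; Albedo = -Temp - IceMelt + 2  [with Temp=1, IceMelt=9]  = -8; Flux = |Forcing - Albedo|  [with Forcing=0, Albedo=-8]  = 8.
Change = 7 − 8 = -1.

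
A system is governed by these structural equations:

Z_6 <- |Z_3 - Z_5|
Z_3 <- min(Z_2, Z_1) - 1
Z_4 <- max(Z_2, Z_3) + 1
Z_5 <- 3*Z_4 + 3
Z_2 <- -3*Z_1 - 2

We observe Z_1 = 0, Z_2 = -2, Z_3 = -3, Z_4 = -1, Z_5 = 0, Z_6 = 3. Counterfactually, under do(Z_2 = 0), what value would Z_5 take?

do(Z_2=0) replaces the equation Z_2 <- -3*Z_1 - 2 with the constant Z_2 = 0.
Z_3 = min(Z_2, Z_1) - 1  [with Z_2=0, Z_1=0]  = -1
Z_4 = max(Z_2, Z_3) + 1  [with Z_2=0, Z_3=-1]  = 1
Z_5 = 3*Z_4 + 3  [with Z_4=1]  = 6

6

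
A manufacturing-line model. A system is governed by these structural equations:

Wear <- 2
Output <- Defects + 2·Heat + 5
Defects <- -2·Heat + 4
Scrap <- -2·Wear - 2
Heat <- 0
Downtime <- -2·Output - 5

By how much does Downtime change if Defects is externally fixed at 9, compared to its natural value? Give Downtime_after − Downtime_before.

The intervention breaks the incoming arrows to Defects: Defects <- -2·Heat + 4 no longer applies, and Defects = 9.
Output = Defects + 2·Heat + 5  [with Defects=9, Heat=0]  = 14
Downtime = -2·Output - 5  [with Output=14]  = -33
Without intervention: Defects = -2·Heat + 4  [with Heat=0]  = 4; Output = Defects + 2·Heat + 5  [with Defects=4, Heat=0]  = 9; Downtime = -2·Output - 5  [with Output=9]  = -23.
Change = -33 − (-23) = -10.

-10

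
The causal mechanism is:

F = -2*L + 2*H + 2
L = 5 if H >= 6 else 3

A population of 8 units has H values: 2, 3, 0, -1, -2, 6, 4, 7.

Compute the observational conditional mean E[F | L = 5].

Conditioning on L=5 selects the 2 unit(s) with H ∈ {6, 7}. Their F values: 4, 6. Mean = 5.

5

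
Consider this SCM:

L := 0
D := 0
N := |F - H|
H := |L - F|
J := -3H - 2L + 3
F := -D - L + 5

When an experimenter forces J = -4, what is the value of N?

0

The intervention breaks the incoming arrows to J: J := -3H - 2L + 3 no longer applies, and J = -4.
Since N is not a descendant of the intervened variable, it is unaffected.
F = -D - L + 5  [with D=0, L=0]  = 5
H = |L - F|  [with L=0, F=5]  = 5
N = |F - H|  [with F=5, H=5]  = 0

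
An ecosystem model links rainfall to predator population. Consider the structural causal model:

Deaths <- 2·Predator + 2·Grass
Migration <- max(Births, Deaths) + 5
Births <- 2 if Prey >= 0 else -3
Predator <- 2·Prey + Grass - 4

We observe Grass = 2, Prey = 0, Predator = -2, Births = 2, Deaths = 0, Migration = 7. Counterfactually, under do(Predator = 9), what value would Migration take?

The intervention breaks the incoming arrows to Predator: Predator <- 2·Prey + Grass - 4 no longer applies, and Predator = 9.
Births = 2 if Prey >= 0 else -3  [with Prey=0]  = 2
Deaths = 2·Predator + 2·Grass  [with Predator=9, Grass=2]  = 22
Migration = max(Births, Deaths) + 5  [with Births=2, Deaths=22]  = 27

27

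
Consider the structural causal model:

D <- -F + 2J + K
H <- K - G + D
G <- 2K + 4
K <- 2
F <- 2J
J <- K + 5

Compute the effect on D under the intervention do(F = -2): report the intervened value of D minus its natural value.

The intervention breaks the incoming arrows to F: F <- 2J no longer applies, and F = -2.
J = K + 5  [with K=2]  = 7
D = -F + 2J + K  [with F=-2, J=7, K=2]  = 18
Without intervention: J = K + 5  [with K=2]  = 7; F = 2J  [with J=7]  = 14; D = -F + 2J + K  [with F=14, J=7, K=2]  = 2.
Change = 18 − 2 = 16.

16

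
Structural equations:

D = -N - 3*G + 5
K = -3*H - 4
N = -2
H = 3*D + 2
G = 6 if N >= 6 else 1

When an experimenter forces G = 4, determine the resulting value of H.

Under do(G=4), the mechanism G = 6 if N >= 6 else 1 is discarded; G is fixed at 4.
D = -N - 3*G + 5  [with N=-2, G=4]  = -5
H = 3*D + 2  [with D=-5]  = -13

-13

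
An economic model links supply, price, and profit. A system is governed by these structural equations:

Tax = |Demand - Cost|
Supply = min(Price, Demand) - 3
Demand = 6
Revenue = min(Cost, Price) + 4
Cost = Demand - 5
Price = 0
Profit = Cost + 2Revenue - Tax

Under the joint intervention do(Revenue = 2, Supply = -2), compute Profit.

0

The joint intervention fixes Revenue = 2, Supply = -2, removing each variable's own equation.
Cost = Demand - 5  [with Demand=6]  = 1
Tax = |Demand - Cost|  [with Demand=6, Cost=1]  = 5
Profit = Cost + 2Revenue - Tax  [with Cost=1, Revenue=2, Tax=5]  = 0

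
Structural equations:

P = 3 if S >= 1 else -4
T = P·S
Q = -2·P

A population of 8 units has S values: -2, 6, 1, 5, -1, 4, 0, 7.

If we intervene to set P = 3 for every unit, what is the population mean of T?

The intervention sets P=3 in all 8 units regardless of S. Recomputing T per unit gives -6, 18, 3, 15, -3, 12, 0, 21; average 7.5.

7.5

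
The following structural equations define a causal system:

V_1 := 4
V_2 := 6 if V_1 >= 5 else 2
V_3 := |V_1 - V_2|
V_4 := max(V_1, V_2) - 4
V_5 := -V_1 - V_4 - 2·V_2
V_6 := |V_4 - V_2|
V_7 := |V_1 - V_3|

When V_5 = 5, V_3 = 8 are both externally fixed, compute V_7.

4

The joint intervention fixes V_5 = 5, V_3 = 8, removing each variable's own equation.
V_7 = |V_1 - V_3|  [with V_1=4, V_3=8]  = 4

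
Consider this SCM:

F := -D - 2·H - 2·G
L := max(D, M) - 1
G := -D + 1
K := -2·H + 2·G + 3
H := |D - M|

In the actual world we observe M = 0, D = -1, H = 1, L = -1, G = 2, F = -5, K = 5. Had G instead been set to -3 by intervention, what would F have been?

The intervention breaks the incoming arrows to G: G := -D + 1 no longer applies, and G = -3.
H = |D - M|  [with D=-1, M=0]  = 1
F = -D - 2·H - 2·G  [with D=-1, H=1, G=-3]  = 5

5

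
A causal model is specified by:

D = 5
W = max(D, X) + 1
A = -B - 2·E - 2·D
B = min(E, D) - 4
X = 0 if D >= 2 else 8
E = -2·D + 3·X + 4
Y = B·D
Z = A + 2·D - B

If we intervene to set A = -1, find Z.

19

The intervention breaks the incoming arrows to A: A = -B - 2·E - 2·D no longer applies, and A = -1.
X = 0 if D >= 2 else 8  [with D=5]  = 0
E = -2·D + 3·X + 4  [with D=5, X=0]  = -6
B = min(E, D) - 4  [with E=-6, D=5]  = -10
Z = A + 2·D - B  [with A=-1, D=5, B=-10]  = 19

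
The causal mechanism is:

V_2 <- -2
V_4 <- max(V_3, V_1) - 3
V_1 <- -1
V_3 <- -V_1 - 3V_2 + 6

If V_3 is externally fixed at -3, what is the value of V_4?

-4

The intervention breaks the incoming arrows to V_3: V_3 <- -V_1 - 3V_2 + 6 no longer applies, and V_3 = -3.
V_4 = max(V_3, V_1) - 3  [with V_3=-3, V_1=-1]  = -4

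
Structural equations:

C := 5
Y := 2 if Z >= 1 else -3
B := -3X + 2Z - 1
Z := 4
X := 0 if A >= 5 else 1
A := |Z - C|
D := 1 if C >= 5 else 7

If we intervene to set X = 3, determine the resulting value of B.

The intervention breaks the incoming arrows to X: X := 0 if A >= 5 else 1 no longer applies, and X = 3.
B = -3X + 2Z - 1  [with X=3, Z=4]  = -2

-2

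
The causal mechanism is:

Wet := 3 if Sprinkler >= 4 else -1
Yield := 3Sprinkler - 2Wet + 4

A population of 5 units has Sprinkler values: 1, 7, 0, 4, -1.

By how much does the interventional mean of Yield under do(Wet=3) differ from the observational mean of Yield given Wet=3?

Under do(Wet=3), Wet's equation is replaced by Wet=3 for every unit. Per-unit Yield: 1, 19, -2, 10, -5. Mean = 4.6.
Observing Wet=3 restricts to units where Wet's equation naturally yields 3: Sprinkler ∈ {7, 4}. In that subpopulation Yield = 19, 10, mean 14.5.
Difference = 4.6 − 14.5 = -9.9.

-9.9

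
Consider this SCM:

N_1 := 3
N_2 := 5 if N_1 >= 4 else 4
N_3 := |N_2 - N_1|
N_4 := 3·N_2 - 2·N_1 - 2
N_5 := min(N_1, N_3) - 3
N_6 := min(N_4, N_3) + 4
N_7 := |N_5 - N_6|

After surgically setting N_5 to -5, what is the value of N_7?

Under do(N_5=-5), the mechanism N_5 := min(N_1, N_3) - 3 is discarded; N_5 is fixed at -5.
N_2 = 5 if N_1 >= 4 else 4  [with N_1=3]  = 4
N_3 = |N_2 - N_1|  [with N_2=4, N_1=3]  = 1
N_4 = 3·N_2 - 2·N_1 - 2  [with N_2=4, N_1=3]  = 4
N_6 = min(N_4, N_3) + 4  [with N_4=4, N_3=1]  = 5
N_7 = |N_5 - N_6|  [with N_5=-5, N_6=5]  = 10

10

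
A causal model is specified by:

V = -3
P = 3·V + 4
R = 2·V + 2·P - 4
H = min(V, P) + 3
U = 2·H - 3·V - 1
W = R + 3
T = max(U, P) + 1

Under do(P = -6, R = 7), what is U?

Under do(P = -6, R = 7), each intervened variable's structural equation is replaced by its fixed value.
H = min(V, P) + 3  [with V=-3, P=-6]  = -3
U = 2·H - 3·V - 1  [with H=-3, V=-3]  = 2

2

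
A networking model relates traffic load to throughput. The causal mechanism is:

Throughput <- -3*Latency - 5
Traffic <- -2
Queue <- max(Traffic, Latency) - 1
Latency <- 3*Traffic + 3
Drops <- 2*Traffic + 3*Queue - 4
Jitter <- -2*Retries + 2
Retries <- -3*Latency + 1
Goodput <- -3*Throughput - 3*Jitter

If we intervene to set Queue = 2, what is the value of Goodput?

The intervention breaks the incoming arrows to Queue: Queue <- max(Traffic, Latency) - 1 no longer applies, and Queue = 2.
Since Goodput is not a descendant of the intervened variable, it is unaffected.
Latency = 3*Traffic + 3  [with Traffic=-2]  = -3
Retries = -3*Latency + 1  [with Latency=-3]  = 10
Jitter = -2*Retries + 2  [with Retries=10]  = -18
Throughput = -3*Latency - 5  [with Latency=-3]  = 4
Goodput = -3*Throughput - 3*Jitter  [with Throughput=4, Jitter=-18]  = 42

42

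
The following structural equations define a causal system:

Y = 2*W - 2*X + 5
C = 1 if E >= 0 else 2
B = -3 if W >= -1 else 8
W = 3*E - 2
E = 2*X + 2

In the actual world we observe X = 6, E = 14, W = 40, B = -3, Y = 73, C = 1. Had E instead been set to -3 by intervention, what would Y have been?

do(E=-3) replaces the equation E = 2*X + 2 with the constant E = -3.
W = 3*E - 2  [with E=-3]  = -11
Y = 2*W - 2*X + 5  [with W=-11, X=6]  = -29

-29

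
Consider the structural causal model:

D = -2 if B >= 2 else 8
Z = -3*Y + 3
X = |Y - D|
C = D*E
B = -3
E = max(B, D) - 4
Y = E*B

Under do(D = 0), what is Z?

Under do(D=0), the mechanism D = -2 if B >= 2 else 8 is discarded; D is fixed at 0.
E = max(B, D) - 4  [with B=-3, D=0]  = -4
Y = E*B  [with E=-4, B=-3]  = 12
Z = -3*Y + 3  [with Y=12]  = -33

-33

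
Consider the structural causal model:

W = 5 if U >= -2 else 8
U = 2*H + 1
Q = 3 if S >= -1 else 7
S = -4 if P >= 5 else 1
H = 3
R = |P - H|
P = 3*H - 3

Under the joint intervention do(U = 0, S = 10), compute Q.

The joint intervention fixes U = 0, S = 10, removing each variable's own equation.
Q = 3 if S >= -1 else 7  [with S=10]  = 3

3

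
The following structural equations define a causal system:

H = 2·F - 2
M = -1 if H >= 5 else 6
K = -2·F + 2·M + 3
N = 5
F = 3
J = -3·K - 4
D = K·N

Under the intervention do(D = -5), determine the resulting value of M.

6

do(D=-5) replaces the equation D = K·N with the constant D = -5.
No directed path runs from D to M, so M keeps its natural value.
H = 2·F - 2  [with F=3]  = 4
M = -1 if H >= 5 else 6  [with H=4]  = 6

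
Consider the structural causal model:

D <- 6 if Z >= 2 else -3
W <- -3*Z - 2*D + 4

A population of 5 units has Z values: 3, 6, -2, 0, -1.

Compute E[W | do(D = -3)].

Under do(D=-3), D's equation is replaced by D=-3 for every unit. Per-unit W: 1, -8, 16, 10, 13. Mean = 6.4.

6.4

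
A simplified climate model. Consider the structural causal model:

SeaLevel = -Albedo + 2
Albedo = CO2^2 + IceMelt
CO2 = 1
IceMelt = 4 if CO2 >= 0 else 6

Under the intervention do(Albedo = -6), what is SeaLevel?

8

The intervention breaks the incoming arrows to Albedo: Albedo = CO2^2 + IceMelt no longer applies, and Albedo = -6.
SeaLevel = -Albedo + 2  [with Albedo=-6]  = 8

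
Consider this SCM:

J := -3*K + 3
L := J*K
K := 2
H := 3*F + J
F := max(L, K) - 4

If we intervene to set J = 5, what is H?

23

do(J=5) replaces the equation J := -3*K + 3 with the constant J = 5.
L = J*K  [with J=5, K=2]  = 10
F = max(L, K) - 4  [with L=10, K=2]  = 6
H = 3*F + J  [with F=6, J=5]  = 23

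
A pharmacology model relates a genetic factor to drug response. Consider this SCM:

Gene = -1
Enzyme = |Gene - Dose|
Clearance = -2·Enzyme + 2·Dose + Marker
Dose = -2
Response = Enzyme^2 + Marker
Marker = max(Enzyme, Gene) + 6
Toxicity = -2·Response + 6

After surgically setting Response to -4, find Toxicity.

The intervention breaks the incoming arrows to Response: Response = Enzyme^2 + Marker no longer applies, and Response = -4.
Toxicity = -2·Response + 6  [with Response=-4]  = 14

14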